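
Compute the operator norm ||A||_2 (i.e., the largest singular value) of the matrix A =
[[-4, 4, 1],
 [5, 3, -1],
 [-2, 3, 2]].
||A||_2 ≈ 7.2822 (= sqrt(largest eigenvalue of A^T A))

||A||_2 = sigma_max(A) = sqrt(lambda_max(A^T A)). Form the symmetric matrix M = A^T A =
[[45, -7, -13],
 [-7, 34, 7],
 [-13, 7, 6]].
Its characteristic polynomial (trace, sum of principal 2x2 minors, determinant of M give the coefficients) is
  p(λ) = det(λ I - M) = λ^3 - 85λ^2 + 1737λ - 2209.
No integer candidate from the rational root theorem (±divisors of 2209) is a root, so the roots are irrational. The cubic discriminant is Δ = 1148256416 > 0, so there are three distinct real roots. p(1) = -556 and p(2) = 933 have opposite signs, so a root lies in (1, 2); Newton's method refines it to λ ≈ 1.3609. p(30) = 401 and p(31) = -256 have opposite signs, so a root lies in (30, 31); Newton's method refines it to λ ≈ 30.608. p(53) = -36 and p(54) = 1193 have opposite signs, so a root lies in (53, 54); Newton's method refines it to λ ≈ 53.0311. Check (Vieta): the three roots sum to 85, matching tr M = 85.
So the eigenvalues of A^T A are ≈ 1.3609, 30.608, 53.0311 (all ≥ 0, as they must be for A^T A). The largest is λ_max ≈ 53.0311, hence ||A||_2 = sqrt(λ_max) ≈ 7.2822.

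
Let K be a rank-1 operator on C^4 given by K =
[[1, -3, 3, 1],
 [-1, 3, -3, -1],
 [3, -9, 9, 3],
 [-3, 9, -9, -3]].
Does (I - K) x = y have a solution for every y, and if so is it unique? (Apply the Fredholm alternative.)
(I - K) is invertible (det(I - K) = -9 ≠ 0), so for every y in C^4 the equation (I - K) x = y has a unique solution.

K has rank 1, so it is an outer product K = u v^T: every row of K is a multiple of one row vector. Reading off the entries, u = (-1, 1, -3, 3) and v = (-1, 3, -3, -1) (row i of K equals u_i·v^T). A rank-one matrix u v^T satisfies K u = u (v·u) and kills the (3)-dimensional subspace v^⊥, so its characteristic polynomial is lambda^3 (lambda - v·u) with v·u = tr K = 10. Hence the eigenvalues of I - K are 1 (multiplicity 3) and 1 - (10) = -9, so det(I - K) = -9. (Direct check: I - K =
[[0, 3, -3, -1],
 [1, -2, 3, 1],
 [-3, 9, -8, -3],
 [3, -9, 9, 4]]
has determinant -9.) The finite-dimensional Fredholm alternative says: either (I - K) is invertible, or ker(I - K) ≠ {0} and then range(I - K) = ker((I - K)^*)^⊥, with dim ker(I - K) = dim ker((I - K)^*). Since det(I - K) ≠ 0, 1 is not an eigenvalue of K and ker(I - K) = {0}, so we are in the first case: for every y there is a unique x = (I - K)^(-1) y. Explicitly, by the Sherman–Morrison formula, (I - u v^T)^(-1) = I + u v^T/(1 - v·u), i.e. (I - K)^(-1) = I + K/(-9).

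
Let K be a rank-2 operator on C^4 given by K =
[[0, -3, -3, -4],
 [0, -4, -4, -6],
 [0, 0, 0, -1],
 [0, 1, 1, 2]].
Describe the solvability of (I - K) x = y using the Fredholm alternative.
(I - K) is invertible (det(I - K) = 2 ≠ 0), so for every y in C^4 the equation (I - K) x = y has a unique solution.

K has rank 2 and factors as K = U V^T = u1 v1^T + u2 v2^T with u1 = (-1, -2, -1, 1), v1 = (0, 1, 1, 2), u2 = (-2, -2, 1, 0), v2 = (0, 1, 1, 1) (multiplying out reproduces the displayed K). The nonzero eigenvalues of U V^T coincide with those of the 2 x 2 matrix G = V^T U = [[v1·u1, v1·u2], [v2·u1, v2·u2]] = [[-1, -1], [-2, -1]], and by the Sylvester determinant identity det(I_4 - U V^T) = det(I_2 - V^T U) = det([[2, 1], [2, 2]]) = (2)(2) - (1)(2) = 2. (Direct check: I - K =
[[1, 3, 3, 4],
 [0, 5, 4, 6],
 [0, 0, 1, 1],
 [0, -1, -1, -1]]
has determinant 2.) The finite-dimensional Fredholm alternative says: either (I - K) is invertible, or ker(I - K) ≠ {0} and then range(I - K) = ker((I - K)^*)^⊥, with dim ker(I - K) = dim ker((I - K)^*). Since det(I - K) ≠ 0, 1 is not an eigenvalue of K and ker(I - K) = {0}, so we are in the first case: for every y there is a unique x = (I - K)^(-1) y. (Explicitly, by the Woodbury identity, (I - U V^T)^(-1) = I + U (I_2 - G)^(-1) V^T.)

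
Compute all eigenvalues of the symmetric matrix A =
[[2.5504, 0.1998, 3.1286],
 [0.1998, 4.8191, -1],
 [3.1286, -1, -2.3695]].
sigma(A) ≈ {-4, 4, 5}

A is real symmetric, so its spectrum consists of real eigenvalues. Expanding the characteristic polynomial of the displayed matrix gives
  det(λ I - A) = p(λ) = λ^3 + (-5)λ^2 + (-16)λ + (80.0012).
Solving p(λ) = 0 yields eigenvalues ≈ -4, 4, 5. (A is shown rounded to 4 decimals, so these recover the underlying integer eigenvalues to within that precision.)
Verification: the trace of A = 5 equals the sum of eigenvalues 5, and det(A) ≈ -80.0012 matches the eigenvalue product -80.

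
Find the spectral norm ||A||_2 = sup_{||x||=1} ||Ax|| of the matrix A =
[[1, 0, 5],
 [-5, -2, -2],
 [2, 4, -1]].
||A||_2 ≈ 7.0415 (= sqrt(largest eigenvalue of A^T A))

||A||_2 = sigma_max(A) = sqrt(lambda_max(A^T A)). Form the symmetric matrix M = A^T A =
[[30, 18, 13],
 [18, 20, 0],
 [13, 0, 30]].
Its characteristic polynomial (trace, sum of principal 2x2 minors, determinant of M give the coefficients) is
  p(λ) = det(λ I - M) = λ^3 - 80λ^2 + 1607λ - 4900.
No integer candidate from the rational root theorem (±divisors of 4900) is a root, so the roots are irrational. The cubic discriminant is Δ = 583213428 > 0, so there are three distinct real roots. p(3) = -772 and p(4) = 312 have opposite signs, so a root lies in (3, 4); Newton's method refines it to λ ≈ 3.6987. p(26) = 378 and p(27) = -148 have opposite signs, so a root lies in (26, 27); Newton's method refines it to λ ≈ 26.7187. p(49) = -588 and p(50) = 450 have opposite signs, so a root lies in (49, 50); Newton's method refines it to λ ≈ 49.5825. Check (Vieta): the three roots sum to 80, matching tr M = 80.
So the eigenvalues of A^T A are ≈ 3.6987, 26.7187, 49.5825 (all ≥ 0, as they must be for A^T A). The largest is λ_max ≈ 49.5825, hence ||A||_2 = sqrt(λ_max) ≈ 7.0415.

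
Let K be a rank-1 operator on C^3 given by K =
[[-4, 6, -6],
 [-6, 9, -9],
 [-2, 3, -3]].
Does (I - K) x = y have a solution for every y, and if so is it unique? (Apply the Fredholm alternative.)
(I - K) is invertible (det(I - K) = -1 ≠ 0), so for every y in C^3 the equation (I - K) x = y has a unique solution.

K has rank 1, so it is an outer product K = u v^T: every row of K is a multiple of one row vector. Reading off the entries, u = (2, 3, 1) and v = (-2, 3, -3) (row i of K equals u_i·v^T). A rank-one matrix u v^T satisfies K u = u (v·u) and kills the (2)-dimensional subspace v^⊥, so its characteristic polynomial is lambda^2 (lambda - v·u) with v·u = tr K = 2. Hence the eigenvalues of I - K are 1 (multiplicity 2) and 1 - (2) = -1, so det(I - K) = -1. (Direct check: I - K =
[[5, -6, 6],
 [6, -8, 9],
 [2, -3, 4]]
has determinant -1.) The finite-dimensional Fredholm alternative says: either (I - K) is invertible, or ker(I - K) ≠ {0} and then range(I - K) = ker((I - K)^*)^⊥, with dim ker(I - K) = dim ker((I - K)^*). Since det(I - K) ≠ 0, 1 is not an eigenvalue of K and ker(I - K) = {0}, so we are in the first case: for every y there is a unique x = (I - K)^(-1) y. Explicitly, by the Sherman–Morrison formula, (I - u v^T)^(-1) = I + u v^T/(1 - v·u), i.e. (I - K)^(-1) = I - K.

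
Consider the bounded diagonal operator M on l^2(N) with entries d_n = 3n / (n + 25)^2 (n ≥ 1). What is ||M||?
||M|| = 3/100 (attained at n = 25)

For M diagonal, ||M|| = sup_n |d_n|. Treat f(x) = 3x / (x + 25)^2 for real x > 0. By the quotient rule, f'(x) = 3(25 - x)/(x + 25)^3, which is positive for x < 25 and negative for x > 25. So f has a unique maximum at x = 25, and since 25 is a positive integer, the supremum over n ≥ 1 is attained at n = 25: d_25 = 3·25/(25 + 25)^2 = 3·25/2500 = 3/100. Hence ||M|| = 3/100.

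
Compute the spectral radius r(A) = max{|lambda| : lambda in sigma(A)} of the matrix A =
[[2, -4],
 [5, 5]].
r(A) = sqrt(30) ≈ 5.4772

The eigenvalues of A are the roots of its characteristic polynomial. With M = A (coefficients from the trace and determinant):
  p(λ) = det(λ I - M) = λ^2 - 7λ + 30.
For λ^2 - 7λ + 30 the discriminant is -71. It is negative, so the roots are the complex-conjugate pair λ = 7/2 ± (sqrt(71)/2) i ≈ 3.5 ± 4.2131i. For a conjugate pair the product of the roots equals the constant term, so |λ|^2 = 30 and |λ| = sqrt(30) ≈ 5.4772.
Thus the eigenvalues (to 4 decimals) are 3.5 ± 4.2131i (modulus 5.4772). The spectral radius is the largest modulus: r(A) = sqrt(30) ≈ 5.4772. (Cross-check: r(A) ≤ ||A||_2 ≈ 7.282; equality holds whenever A is normal, though it can also hold for some non-normal A.)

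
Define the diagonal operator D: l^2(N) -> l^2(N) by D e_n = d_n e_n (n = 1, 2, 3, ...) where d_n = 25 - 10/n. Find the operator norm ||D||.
||D|| = 25

For a diagonal operator on l^2 with entries d_n, ||D|| = sup_n |d_n|. Here d_1 = 15, d_2 = 20, ..., and d_n = 25 - 10/n increases monotonically toward 25. All terms lie in [15, 25), so |d_n| = d_n and the supremum is the limit 25, which is not attained by any individual d_n. Hence ||D|| = 25.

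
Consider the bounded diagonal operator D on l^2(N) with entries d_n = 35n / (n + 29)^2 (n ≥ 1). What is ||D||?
||D|| = 35/116 (attained at n = 29)

For D diagonal, ||D|| = sup_n |d_n|. Treat f(x) = 35x / (x + 29)^2 for real x > 0. By the quotient rule, f'(x) = 35(29 - x)/(x + 29)^3, which is positive for x < 29 and negative for x > 29. So f has a unique maximum at x = 29, and since 29 is a positive integer, the supremum over n ≥ 1 is attained at n = 29: d_29 = 35·29/(29 + 29)^2 = 35·29/3364 = 35/116. Hence ||D|| = 35/116.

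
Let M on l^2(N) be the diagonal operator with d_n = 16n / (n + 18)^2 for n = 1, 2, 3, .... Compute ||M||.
||M|| = 2/9 (attained at n = 18)

For M diagonal, ||M|| = sup_n |d_n|. Treat f(x) = 16x / (x + 18)^2 for real x > 0. By the quotient rule, f'(x) = 16(18 - x)/(x + 18)^3, which is positive for x < 18 and negative for x > 18. So f has a unique maximum at x = 18, and since 18 is a positive integer, the supremum over n ≥ 1 is attained at n = 18: d_18 = 16·18/(18 + 18)^2 = 16·18/1296 = 2/9. Hence ||M|| = 2/9.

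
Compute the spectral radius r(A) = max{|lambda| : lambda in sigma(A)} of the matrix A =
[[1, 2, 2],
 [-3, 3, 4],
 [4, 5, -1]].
r(A) ≈ 5.4964

The eigenvalues of A are the roots of its characteristic polynomial. With M = A (coefficients from the trace, the sum of principal 2x2 minors, and det A):
  p(λ) = det(λ I - M) = λ^3 - 3λ^2 - 23λ + 51.
No integer candidate from the rational root theorem (±divisors of 51) is a root, so the roots are irrational. The cubic discriminant is Δ = 52052 > 0, so there are three distinct real roots. p(-5) = -34 and p(-4) = 31 have opposite signs, so a root lies in (-5, -4); Newton's method refines it to λ ≈ -4.5401. p(2) = 1 and p(3) = -18 have opposite signs, so a root lies in (2, 3); Newton's method refines it to λ ≈ 2.0437. p(5) = -14 and p(6) = 21 have opposite signs, so a root lies in (5, 6); Newton's method refines it to λ ≈ 5.4964. Check (Vieta): the three roots sum to 3, matching tr M = 3.
Thus the eigenvalues (to 4 decimals) are -4.5401 (modulus 4.5401); 2.0437 (modulus 2.0437); 5.4964 (modulus 5.4964). The spectral radius is the largest modulus: r(A) ≈ 5.4964. (Cross-check: r(A) ≤ ||A||_2 ≈ 6.8206; equality holds whenever A is normal, though it can also hold for some non-normal A.)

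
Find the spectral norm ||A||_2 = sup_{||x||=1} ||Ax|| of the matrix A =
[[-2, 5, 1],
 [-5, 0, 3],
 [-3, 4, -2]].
||A||_2 ≈ 7.8846 (= sqrt(largest eigenvalue of A^T A))

||A||_2 = sigma_max(A) = sqrt(lambda_max(A^T A)). Form the symmetric matrix M = A^T A =
[[38, -22, -11],
 [-22, 41, -3],
 [-11, -3, 14]].
Its characteristic polynomial (trace, sum of principal 2x2 minors, determinant of M give the coefficients) is
  p(λ) = det(λ I - M) = λ^3 - 93λ^2 + 2050λ - 8281.
No integer candidate from the rational root theorem (±divisors of 8281) is a root, so the roots are irrational. The cubic discriminant is Δ = 1809784985 > 0, so there are three distinct real roots. p(5) = -231 and p(6) = 887 have opposite signs, so a root lies in (5, 6); Newton's method refines it to λ ≈ 5.1958. p(25) = 469 and p(26) = -273 have opposite signs, so a root lies in (25, 26); Newton's method refines it to λ ≈ 25.6372. p(62) = -345 and p(63) = 1799 have opposite signs, so a root lies in (62, 63); Newton's method refines it to λ ≈ 62.167. Check (Vieta): the three roots sum to 93, matching tr M = 93.
So the eigenvalues of A^T A are ≈ 5.1958, 25.6372, 62.167 (all ≥ 0, as they must be for A^T A). The largest is λ_max ≈ 62.167, hence ||A||_2 = sqrt(λ_max) ≈ 7.8846.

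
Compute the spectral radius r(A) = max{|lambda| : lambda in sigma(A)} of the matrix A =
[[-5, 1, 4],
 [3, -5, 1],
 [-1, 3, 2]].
r(A) ≈ 5.4253

The eigenvalues of A are the roots of its characteristic polynomial. With M = A (coefficients from the trace, the sum of principal 2x2 minors, and det A):
  p(λ) = det(λ I - M) = λ^3 + 8λ^2 + 3λ - 74.
No integer candidate from the rational root theorem (±divisors of 74) is a root, so the roots are irrational. The cubic discriminant is Δ = -27800 < 0, so there is one real root and a complex-conjugate pair. p(2) = -28 and p(3) = 34 have opposite signs, so a root lies in (2, 3); Newton's method refines it to λ ≈ 2.5141. Dividing out (λ - (2.5141)) leaves approximately λ^2 + 10.5141λ + 29.4338. For λ^2 + 10.5141λ + 29.4338 the discriminant is -7.1883. It is negative, so the remaining roots are the complex-conjugate pair λ ≈ -5.2571 ± 1.3406i. Their product equals the constant term, so |λ|^2 ≈ 29.4338 and |λ| ≈ 5.4253.
Thus the eigenvalues (to 4 decimals) are 2.5141 (modulus 2.5141); -5.2571 ± 1.3406i (modulus 5.4253). The spectral radius is the largest modulus: r(A) ≈ 5.4253. (Cross-check: r(A) ≤ ||A||_2 ≈ 8.0534; equality holds whenever A is normal, though it can also hold for some non-normal A.)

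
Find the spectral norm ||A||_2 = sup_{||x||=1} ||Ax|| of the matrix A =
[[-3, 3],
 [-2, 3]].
||A||_2 = sqrt((31 + sqrt(925))/2) ≈ 5.5414 (= sqrt(largest eigenvalue of A^T A))

||A||_2 = sigma_max(A) = sqrt(lambda_max(A^T A)). Form the symmetric matrix M = A^T A =
[[13, -15],
 [-15, 18]].
Its characteristic polynomial (trace, determinant of M give the coefficients) is
  p(λ) = det(λ I - M) = λ^2 - 31λ + 9.
For λ^2 - 31λ + 9 the discriminant is 925. It is nonnegative but not a perfect square, so the roots are real and irrational: λ = (31 ± sqrt(925))/2 ≈ 30.7069, 0.2931.
So the eigenvalues of A^T A are ≈ 0.2931, 30.7069 (all ≥ 0, as they must be for A^T A). The largest is λ_max = (31 + sqrt(925))/2 ≈ 30.7069, hence ||A||_2 = sqrt(λ_max) = sqrt((31 + sqrt(925))/2) ≈ 5.5414.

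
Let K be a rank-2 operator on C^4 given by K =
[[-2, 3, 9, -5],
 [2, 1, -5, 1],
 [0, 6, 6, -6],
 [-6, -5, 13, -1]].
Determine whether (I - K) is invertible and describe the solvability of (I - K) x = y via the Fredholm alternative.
(I - K) is invertible (det(I - K) = 61 ≠ 0), so for every y in C^4 the equation (I - K) x = y has a unique solution.

K has rank 2 and factors as K = U V^T = u1 v1^T + u2 v2^T with u1 = (3, -1, 3, 2), v1 = (0, 2, 2, -2), u2 = (1, -1, 0, 3), v2 = (-2, -3, 3, 1) (multiplying out reproduces the displayed K). The nonzero eigenvalues of U V^T coincide with those of the 2 x 2 matrix G = V^T U = [[v1·u1, v1·u2], [v2·u1, v2·u2]] = [[0, -8], [8, 4]], and by the Sylvester determinant identity det(I_4 - U V^T) = det(I_2 - V^T U) = det([[1, 8], [-8, -3]]) = (1)(-3) - (8)(-8) = 61. (Direct check: I - K =
[[3, -3, -9, 5],
 [-2, 0, 5, -1],
 [0, -6, -5, 6],
 [6, 5, -13, 2]]
has determinant 61.) The finite-dimensional Fredholm alternative says: either (I - K) is invertible, or ker(I - K) ≠ {0} and then range(I - K) = ker((I - K)^*)^⊥, with dim ker(I - K) = dim ker((I - K)^*). Since det(I - K) ≠ 0, 1 is not an eigenvalue of K and ker(I - K) = {0}, so we are in the first case: for every y there is a unique x = (I - K)^(-1) y. (Explicitly, by the Woodbury identity, (I - U V^T)^(-1) = I + U (I_2 - G)^(-1) V^T.)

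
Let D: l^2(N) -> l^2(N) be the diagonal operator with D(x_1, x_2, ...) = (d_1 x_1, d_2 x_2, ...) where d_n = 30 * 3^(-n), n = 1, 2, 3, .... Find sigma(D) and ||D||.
sigma(D) = {30 * 3^(-n) : n ≥ 1} ∪ {0}; ||D|| = 10

A bounded diagonal operator on l^2 with diagonal entries d_n has spectrum equal to the closure of {d_n : n ≥ 1}: every d_n is an eigenvalue (with eigenvector e_n), so {d_n} ⊂ sigma(D); the spectrum is closed, so its closure is too; and for lambda not in the closure, (D - lambda I) has bounded inverse (the diagonal entries 1/(d_n - lambda) are bounded). For our sequence d_n = 30 * 3^(-n), n = 1, 2, 3, ...:
  - {d_n} = {30 * 3^(-n) : n ≥ 1}; the only limit point is 0
  - closure = {30 * 3^(-n) : n ≥ 1} ∪ {0}
For the norm: a diagonal operator has ||D|| = sup_n |d_n|. Here d_n = 30 * 3^(-n) is positive and decreasing, so sup_n |d_n| = d_1 = 30/3 = 10. So ||D|| = 10.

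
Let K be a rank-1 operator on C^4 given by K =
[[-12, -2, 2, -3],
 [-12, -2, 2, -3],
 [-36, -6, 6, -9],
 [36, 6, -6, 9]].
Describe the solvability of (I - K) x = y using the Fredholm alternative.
(I - K) is singular (det(I - K) = 0, i.e. 1 ∈ sigma(K)). (I - K) x = y is solvable iff y ⊥ ker((I - K)^*) = span{(-12, -2, 2, -3)}, i.e. iff -12y_1 - 2y_2 + 2y_3 - 3y_4 = 0. When solvable, the solutions are x = y + c·(1, 1, 3, -3), c arbitrary (ker(I - K) = span{(1, 1, 3, -3)}, dimension 1).

K has rank 1, so it is an outer product K = u v^T: every row of K is a multiple of one row vector. Reading off the entries, u = (1, 1, 3, -3) and v = (-12, -2, 2, -3) (row i of K equals u_i·v^T). A rank-one matrix u v^T satisfies K u = u (v·u) and kills the (3)-dimensional subspace v^⊥, so its characteristic polynomial is lambda^3 (lambda - v·u) with v·u = tr K = 1. Hence the eigenvalues of I - K are 1 (multiplicity 3) and 1 - (1) = 0, so det(I - K) = 0. (Direct check: I - K =
[[13, 2, -2, 3],
 [12, 3, -2, 3],
 [36, 6, -5, 9],
 [-36, -6, 6, -8]]
has determinant 0.) So 1 is an eigenvalue of K and (I - K) is not invertible. The finite-dimensional Fredholm alternative says: either (I - K) is invertible, or ker(I - K) ≠ {0} and then range(I - K) = ker((I - K)^*)^⊥, with dim ker(I - K) = dim ker((I - K)^*). We are in the second case, so we need both kernels. Kernel of I - K: (I - K) u = u - u (v·u) = u - u = 0, so ker(I - K) = span{u} = span{(1, 1, 3, -3)} (it is exactly 1-dimensional because rank(I - K) = 3). Kernel of the adjoint: K is real, so (I - K)^* = I - K^T = I - v u^T, and (I - v u^T) v = v - v (u·v) = 0; hence ker((I - K)^*) = span{v} = span{(-12, -2, 2, -3)}. Therefore (I - K) x = y is solvable iff <y, v> = 0, i.e. iff -12y_1 - 2y_2 + 2y_3 - 3y_4 = 0. When this holds, K y = u (v·y) = 0, so (I - K) y = y and x = y is a particular solution; the full solution set is the line x = y + c·u = y + c·(1, 1, 3, -3), c ∈ C.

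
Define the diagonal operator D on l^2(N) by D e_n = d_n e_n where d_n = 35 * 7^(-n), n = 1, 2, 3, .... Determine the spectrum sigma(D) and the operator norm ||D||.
sigma(D) = {35 * 7^(-n) : n ≥ 1} ∪ {0}; ||D|| = 5

A bounded diagonal operator on l^2 with diagonal entries d_n has spectrum equal to the closure of {d_n : n ≥ 1}: every d_n is an eigenvalue (with eigenvector e_n), so {d_n} ⊂ sigma(D); the spectrum is closed, so its closure is too; and for lambda not in the closure, (D - lambda I) has bounded inverse (the diagonal entries 1/(d_n - lambda) are bounded). For our sequence d_n = 35 * 7^(-n), n = 1, 2, 3, ...:
  - {d_n} = {35 * 7^(-n) : n ≥ 1}; the only limit point is 0
  - closure = {35 * 7^(-n) : n ≥ 1} ∪ {0}
For the norm: a diagonal operator has ||D|| = sup_n |d_n|. Here d_n = 35 * 7^(-n) is positive and decreasing, so sup_n |d_n| = d_1 = 35/7 = 5. So ||D|| = 5.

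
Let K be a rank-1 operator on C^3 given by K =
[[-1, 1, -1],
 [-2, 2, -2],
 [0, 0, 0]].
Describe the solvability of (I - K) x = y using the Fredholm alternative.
(I - K) is singular (det(I - K) = 0, i.e. 1 ∈ sigma(K)). (I - K) x = y is solvable iff y ⊥ ker((I - K)^*) = span{(-1, 1, -1)}, i.e. iff -y_1 + y_2 - y_3 = 0. When solvable, the solutions are x = y + c·(1, 2, 0), c arbitrary (ker(I - K) = span{(1, 2, 0)}, dimension 1).

K has rank 1, so it is an outer product K = u v^T: every row of K is a multiple of one row vector. Reading off the entries, u = (1, 2, 0) and v = (-1, 1, -1) (row i of K equals u_i·v^T). A rank-one matrix u v^T satisfies K u = u (v·u) and kills the (2)-dimensional subspace v^⊥, so its characteristic polynomial is lambda^2 (lambda - v·u) with v·u = tr K = 1. Hence the eigenvalues of I - K are 1 (multiplicity 2) and 1 - (1) = 0, so det(I - K) = 0. (Direct check: I - K =
[[2, -1, 1],
 [2, -1, 2],
 [0, 0, 1]]
has determinant 0.) So 1 is an eigenvalue of K and (I - K) is not invertible. The finite-dimensional Fredholm alternative says: either (I - K) is invertible, or ker(I - K) ≠ {0} and then range(I - K) = ker((I - K)^*)^⊥, with dim ker(I - K) = dim ker((I - K)^*). We are in the second case, so we need both kernels. Kernel of I - K: (I - K) u = u - u (v·u) = u - u = 0, so ker(I - K) = span{u} = span{(1, 2, 0)} (it is exactly 1-dimensional because rank(I - K) = 2). Kernel of the adjoint: K is real, so (I - K)^* = I - K^T = I - v u^T, and (I - v u^T) v = v - v (u·v) = 0; hence ker((I - K)^*) = span{v} = span{(-1, 1, -1)}. Therefore (I - K) x = y is solvable iff <y, v> = 0, i.e. iff -y_1 + y_2 - y_3 = 0. When this holds, K y = u (v·y) = 0, so (I - K) y = y and x = y is a particular solution; the full solution set is the line x = y + c·u = y + c·(1, 2, 0), c ∈ C.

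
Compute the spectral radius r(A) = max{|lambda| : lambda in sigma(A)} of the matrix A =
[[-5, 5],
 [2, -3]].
r(A) = (8 + sqrt(44))/2 ≈ 7.3166

The eigenvalues of A are the roots of its characteristic polynomial. With M = A (coefficients from the trace and determinant):
  p(λ) = det(λ I - M) = λ^2 + 8λ + 5.
For λ^2 + 8λ + 5 the discriminant is 44. It is nonnegative but not a perfect square, so the roots are real and irrational: λ = (-8 ± sqrt(44))/2 ≈ -0.6834, -7.3166.
Thus the eigenvalues (to 4 decimals) are -0.6834 (modulus 0.6834); -7.3166 (modulus 7.3166). The spectral radius is the largest modulus: r(A) = (8 + sqrt(44))/2 ≈ 7.3166. (Cross-check: r(A) ≤ ||A||_2 ≈ 7.9121; equality holds whenever A is normal, though it can also hold for some non-normal A.)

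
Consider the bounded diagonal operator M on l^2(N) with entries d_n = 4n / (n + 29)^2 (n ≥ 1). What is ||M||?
||M|| = 1/29 (attained at n = 29)

For M diagonal, ||M|| = sup_n |d_n|. Treat f(x) = 4x / (x + 29)^2 for real x > 0. By the quotient rule, f'(x) = 4(29 - x)/(x + 29)^3, which is positive for x < 29 and negative for x > 29. So f has a unique maximum at x = 29, and since 29 is a positive integer, the supremum over n ≥ 1 is attained at n = 29: d_29 = 4·29/(29 + 29)^2 = 4·29/3364 = 1/29. Hence ||M|| = 1/29.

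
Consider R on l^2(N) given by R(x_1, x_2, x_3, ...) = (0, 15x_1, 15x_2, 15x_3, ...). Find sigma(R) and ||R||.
sigma(R) = closed disk {z in C : |z| ≤ 15}; ||R|| = 15

Note R = 15·U where U is the unit right shift (U x)_k = x_{k-1} (with x_0 := 0); so ||R|| = 15||U|| and sigma(R) = 15·sigma(U). ||R x||^2 = sum_{k≥1} |15x_k|^2 = 225||x||^2, so ||R|| = 15 and sigma(R) ⊂ {|z| ≤ 15}. For any |lambda| < 15, the equation (R - lambda I) x = 0 forces x_1 = 0, then 15x_k = lambda x_{k+1} ⇒ x = 0, so R has no eigenvalues. But (R - lambda I) is not surjective for |lambda| < 15: solving (R - lambda I) x = e_1 would require x_n proportional to (lambda/15)^(-n), which is not in l^2. So every |lambda| < 15 lies in the residual spectrum. The boundary |lambda| = 15 is in the approximate point spectrum (the spectrum is closed). Hence sigma(R) is the closed disk of radius 15.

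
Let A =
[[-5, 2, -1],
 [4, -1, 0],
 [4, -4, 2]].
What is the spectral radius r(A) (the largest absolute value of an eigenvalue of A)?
r(A) ≈ 5.7355

The eigenvalues of A are the roots of its characteristic polynomial. With M = A (coefficients from the trace, the sum of principal 2x2 minors, and det A):
  p(λ) = det(λ I - M) = λ^3 + 4λ^2 - 11λ - 6.
No integer candidate from the rational root theorem (±divisors of 6) is a root, so the roots are irrational. The cubic discriminant is Δ = 12576 > 0, so there are three distinct real roots. p(-6) = -12 and p(-5) = 24 have opposite signs, so a root lies in (-6, -5); Newton's method refines it to λ ≈ -5.7355. p(-1) = 8 and p(0) = -6 have opposite signs, so a root lies in (-1, 0); Newton's method refines it to λ ≈ -0.4736. p(2) = -4 and p(3) = 24 have opposite signs, so a root lies in (2, 3); Newton's method refines it to λ ≈ 2.209. Check (Vieta): the three roots sum to -4, matching tr M = -4.
Thus the eigenvalues (to 4 decimals) are -5.7355 (modulus 5.7355); -0.4736 (modulus 0.4736); 2.209 (modulus 2.209). The spectral radius is the largest modulus: r(A) ≈ 5.7355. (Cross-check: r(A) ≤ ||A||_2 ≈ 8.8103; equality holds whenever A is normal, though it can also hold for some non-normal A.)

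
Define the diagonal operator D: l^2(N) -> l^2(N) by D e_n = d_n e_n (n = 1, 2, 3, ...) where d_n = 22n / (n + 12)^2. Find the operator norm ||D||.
||D|| = 11/24 (attained at n = 12)

For D diagonal, ||D|| = sup_n |d_n|. Treat f(x) = 22x / (x + 12)^2 for real x > 0. By the quotient rule, f'(x) = 22(12 - x)/(x + 12)^3, which is positive for x < 12 and negative for x > 12. So f has a unique maximum at x = 12, and since 12 is a positive integer, the supremum over n ≥ 1 is attained at n = 12: d_12 = 22·12/(12 + 12)^2 = 22·12/576 = 11/24. Hence ||D|| = 11/24.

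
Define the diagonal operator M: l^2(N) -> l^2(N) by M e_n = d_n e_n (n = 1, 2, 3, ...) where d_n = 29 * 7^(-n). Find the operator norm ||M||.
||M|| = 29/7 (attained at n = 1)

For M diagonal, ||M|| = sup_n |d_n|. The sequence d_n = 29 * 7^(-n) is positive and strictly decreasing (ratio 7^(-1) < 1), so the supremum is d_1 = 29/7. Hence ||M|| = 29/7.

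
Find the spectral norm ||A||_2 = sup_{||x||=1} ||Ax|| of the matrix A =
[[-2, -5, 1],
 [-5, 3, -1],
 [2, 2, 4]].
||A||_2 ≈ 6.2755 (= sqrt(largest eigenvalue of A^T A))

||A||_2 = sigma_max(A) = sqrt(lambda_max(A^T A)). Form the symmetric matrix M = A^T A =
[[33, -1, 11],
 [-1, 38, 0],
 [11, 0, 18]].
Its characteristic polynomial (trace, sum of principal 2x2 minors, determinant of M give the coefficients) is
  p(λ) = det(λ I - M) = λ^3 - 89λ^2 + 2410λ - 17956.
No integer candidate from the rational root theorem (±divisors of 17956) is a root, so the roots are irrational. The cubic discriminant is Δ = 1782292 > 0, so there are three distinct real roots. p(12) = -124 and p(13) = 530 have opposite signs, so a root lies in (12, 13); Newton's method refines it to λ ≈ 12.178. p(37) = 26 and p(38) = -20 have opposite signs, so a root lies in (37, 38); Newton's method refines it to λ ≈ 37.4397. p(39) = -16 and p(40) = 44 have opposite signs, so a root lies in (39, 40); Newton's method refines it to λ ≈ 39.3823. Check (Vieta): the three roots sum to 89, matching tr M = 89.
So the eigenvalues of A^T A are ≈ 12.178, 37.4397, 39.3823 (all ≥ 0, as they must be for A^T A). The largest is λ_max ≈ 39.3823, hence ||A||_2 = sqrt(λ_max) ≈ 6.2755.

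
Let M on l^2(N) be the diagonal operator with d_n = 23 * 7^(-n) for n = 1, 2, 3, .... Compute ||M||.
||M|| = 23/7 (attained at n = 1)

For M diagonal, ||M|| = sup_n |d_n|. The sequence d_n = 23 * 7^(-n) is positive and strictly decreasing (ratio 7^(-1) < 1), so the supremum is d_1 = 23/7. Hence ||M|| = 23/7.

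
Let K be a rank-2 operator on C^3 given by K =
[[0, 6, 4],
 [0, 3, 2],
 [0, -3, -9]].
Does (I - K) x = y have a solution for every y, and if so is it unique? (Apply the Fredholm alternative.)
(I - K) is invertible (det(I - K) = -14 ≠ 0), so for every y in C^3 the equation (I - K) x = y has a unique solution.

K has rank 2 and factors as K = U V^T = u1 v1^T + u2 v2^T with u1 = (0, 0, -3), v1 = (0, -2, 1), u2 = (2, 1, -3), v2 = (0, 3, 2) (multiplying out reproduces the displayed K). The nonzero eigenvalues of U V^T coincide with those of the 2 x 2 matrix G = V^T U = [[v1·u1, v1·u2], [v2·u1, v2·u2]] = [[-3, -5], [-6, -3]], and by the Sylvester determinant identity det(I_3 - U V^T) = det(I_2 - V^T U) = det([[4, 5], [6, 4]]) = (4)(4) - (5)(6) = -14. (Direct check: I - K =
[[1, -6, -4],
 [0, -2, -2],
 [0, 3, 10]]
has determinant -14.) The finite-dimensional Fredholm alternative says: either (I - K) is invertible, or ker(I - K) ≠ {0} and then range(I - K) = ker((I - K)^*)^⊥, with dim ker(I - K) = dim ker((I - K)^*). Since det(I - K) ≠ 0, 1 is not an eigenvalue of K and ker(I - K) = {0}, so we are in the first case: for every y there is a unique x = (I - K)^(-1) y. (Explicitly, by the Woodbury identity, (I - U V^T)^(-1) = I + U (I_2 - G)^(-1) V^T.)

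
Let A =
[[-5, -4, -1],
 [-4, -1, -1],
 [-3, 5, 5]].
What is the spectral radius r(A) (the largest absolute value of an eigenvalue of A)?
r(A) ≈ 7.4638

The eigenvalues of A are the roots of its characteristic polynomial. With M = A (coefficients from the trace, the sum of principal 2x2 minors, and det A):
  p(λ) = det(λ I - M) = λ^3 + λ^2 - 39λ + 69.
No integer candidate from the rational root theorem (±divisors of 69) is a root, so the roots are irrational. The cubic discriminant is Δ = 61536 > 0, so there are three distinct real roots. p(-8) = -67 and p(-7) = 48 have opposite signs, so a root lies in (-8, -7); Newton's method refines it to λ ≈ -7.4638. p(2) = 3 and p(3) = -12 have opposite signs, so a root lies in (2, 3); Newton's method refines it to λ ≈ 2.1362. p(4) = -7 and p(5) = 24 have opposite signs, so a root lies in (4, 5); Newton's method refines it to λ ≈ 4.3276. Check (Vieta): the three roots sum to -1, matching tr M = -1.
Thus the eigenvalues (to 4 decimals) are -7.4638 (modulus 7.4638); 2.1362 (modulus 2.1362); 4.3276 (modulus 4.3276). The spectral radius is the largest modulus: r(A) ≈ 7.4638. (Cross-check: r(A) ≤ ||A||_2 ≈ 8.1375; equality holds whenever A is normal, though it can also hold for some non-normal A.)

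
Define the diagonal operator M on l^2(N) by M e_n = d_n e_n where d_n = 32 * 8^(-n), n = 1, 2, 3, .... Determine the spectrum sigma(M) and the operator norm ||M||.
sigma(M) = {32 * 8^(-n) : n ≥ 1} ∪ {0}; ||M|| = 4

A bounded diagonal operator on l^2 with diagonal entries d_n has spectrum equal to the closure of {d_n : n ≥ 1}: every d_n is an eigenvalue (with eigenvector e_n), so {d_n} ⊂ sigma(M); the spectrum is closed, so its closure is too; and for lambda not in the closure, (M - lambda I) has bounded inverse (the diagonal entries 1/(d_n - lambda) are bounded). For our sequence d_n = 32 * 8^(-n), n = 1, 2, 3, ...:
  - {d_n} = {32 * 8^(-n) : n ≥ 1}; the only limit point is 0
  - closure = {32 * 8^(-n) : n ≥ 1} ∪ {0}
For the norm: a diagonal operator has ||M|| = sup_n |d_n|. Here d_n = 32 * 8^(-n) is positive and decreasing, so sup_n |d_n| = d_1 = 32/8 = 4. So ||M|| = 4.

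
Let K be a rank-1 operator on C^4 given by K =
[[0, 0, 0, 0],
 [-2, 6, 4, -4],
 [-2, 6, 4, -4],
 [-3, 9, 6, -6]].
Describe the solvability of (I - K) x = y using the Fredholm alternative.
(I - K) is invertible (det(I - K) = -3 ≠ 0), so for every y in C^4 the equation (I - K) x = y has a unique solution.

K has rank 1, so it is an outer product K = u v^T: every row of K is a multiple of one row vector. Reading off the entries, u = (0, 2, 2, 3) and v = (-1, 3, 2, -2) (row i of K equals u_i·v^T). A rank-one matrix u v^T satisfies K u = u (v·u) and kills the (3)-dimensional subspace v^⊥, so its characteristic polynomial is lambda^3 (lambda - v·u) with v·u = tr K = 4. Hence the eigenvalues of I - K are 1 (multiplicity 3) and 1 - (4) = -3, so det(I - K) = -3. (Direct check: I - K =
[[1, 0, 0, 0],
 [2, -5, -4, 4],
 [2, -6, -3, 4],
 [3, -9, -6, 7]]
has determinant -3.) The finite-dimensional Fredholm alternative says: either (I - K) is invertible, or ker(I - K) ≠ {0} and then range(I - K) = ker((I - K)^*)^⊥, with dim ker(I - K) = dim ker((I - K)^*). Since det(I - K) ≠ 0, 1 is not an eigenvalue of K and ker(I - K) = {0}, so we are in the first case: for every y there is a unique x = (I - K)^(-1) y. Explicitly, by the Sherman–Morrison formula, (I - u v^T)^(-1) = I + u v^T/(1 - v·u), i.e. (I - K)^(-1) = I + K/(-3).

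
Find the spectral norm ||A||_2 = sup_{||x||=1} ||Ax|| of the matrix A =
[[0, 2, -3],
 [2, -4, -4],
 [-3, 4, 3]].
||A||_2 ≈ 8.3211 (= sqrt(largest eigenvalue of A^T A))

||A||_2 = sigma_max(A) = sqrt(lambda_max(A^T A)). Form the symmetric matrix M = A^T A =
[[13, -20, -17],
 [-20, 36, 22],
 [-17, 22, 34]].
Its characteristic polynomial (trace, sum of principal 2x2 minors, determinant of M give the coefficients) is
  p(λ) = det(λ I - M) = λ^3 - 83λ^2 + 961λ - 576.
No integer candidate from the rational root theorem (±divisors of 576) is a root, so the roots are irrational. The cubic discriminant is Δ = 2312749029 > 0, so there are three distinct real roots. p(0) = -576 and p(1) = 303 have opposite signs, so a root lies in (0, 1); Newton's method refines it to λ ≈ 0.6338. p(13) = 87 and p(14) = -646 have opposite signs, so a root lies in (13, 14); Newton's method refines it to λ ≈ 13.1251. p(69) = -921 and p(70) = 2994 have opposite signs, so a root lies in (69, 70); Newton's method refines it to λ ≈ 69.2411. Check (Vieta): the three roots sum to 83, matching tr M = 83.
So the eigenvalues of A^T A are ≈ 0.6338, 13.1251, 69.2411 (all ≥ 0, as they must be for A^T A). The largest is λ_max ≈ 69.2411, hence ||A||_2 = sqrt(λ_max) ≈ 8.3211.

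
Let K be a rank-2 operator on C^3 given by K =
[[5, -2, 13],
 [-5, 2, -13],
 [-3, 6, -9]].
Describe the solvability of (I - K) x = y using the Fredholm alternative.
(I - K) is invertible (det(I - K) = 57 ≠ 0), so for every y in C^3 the equation (I - K) x = y has a unique solution.

K has rank 2 and factors as K = U V^T = u1 v1^T + u2 v2^T with u1 = (-2, 2, 0), v1 = (-1, -2, -2), u2 = (-3, 3, 3), v2 = (-1, 2, -3) (multiplying out reproduces the displayed K). The nonzero eigenvalues of U V^T coincide with those of the 2 x 2 matrix G = V^T U = [[v1·u1, v1·u2], [v2·u1, v2·u2]] = [[-2, -9], [6, 0]], and by the Sylvester determinant identity det(I_3 - U V^T) = det(I_2 - V^T U) = det([[3, 9], [-6, 1]]) = (3)(1) - (9)(-6) = 57. (Direct check: I - K =
[[-4, 2, -13],
 [5, -1, 13],
 [3, -6, 10]]
has determinant 57.) The finite-dimensional Fredholm alternative says: either (I - K) is invertible, or ker(I - K) ≠ {0} and then range(I - K) = ker((I - K)^*)^⊥, with dim ker(I - K) = dim ker((I - K)^*). Since det(I - K) ≠ 0, 1 is not an eigenvalue of K and ker(I - K) = {0}, so we are in the first case: for every y there is a unique x = (I - K)^(-1) y. (Explicitly, by the Woodbury identity, (I - U V^T)^(-1) = I + U (I_2 - G)^(-1) V^T.)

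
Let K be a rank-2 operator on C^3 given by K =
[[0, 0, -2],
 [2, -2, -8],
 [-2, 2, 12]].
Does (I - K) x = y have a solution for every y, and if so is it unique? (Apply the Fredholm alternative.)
(I - K) is invertible (det(I - K) = -21 ≠ 0), so for every y in C^3 the equation (I - K) x = y has a unique solution.

K has rank 2 and factors as K = U V^T = u1 v1^T + u2 v2^T with u1 = (-1, -1, 3), v1 = (0, 0, 2), u2 = (0, -2, 2), v2 = (-1, 1, 3) (multiplying out reproduces the displayed K). The nonzero eigenvalues of U V^T coincide with those of the 2 x 2 matrix G = V^T U = [[v1·u1, v1·u2], [v2·u1, v2·u2]] = [[6, 4], [9, 4]], and by the Sylvester determinant identity det(I_3 - U V^T) = det(I_2 - V^T U) = det([[-5, -4], [-9, -3]]) = (-5)(-3) - (-4)(-9) = -21. (Direct check: I - K =
[[1, 0, 2],
 [-2, 3, 8],
 [2, -2, -11]]
has determinant -21.) The finite-dimensional Fredholm alternative says: either (I - K) is invertible, or ker(I - K) ≠ {0} and then range(I - K) = ker((I - K)^*)^⊥, with dim ker(I - K) = dim ker((I - K)^*). Since det(I - K) ≠ 0, 1 is not an eigenvalue of K and ker(I - K) = {0}, so we are in the first case: for every y there is a unique x = (I - K)^(-1) y. (Explicitly, by the Woodbury identity, (I - U V^T)^(-1) = I + U (I_2 - G)^(-1) V^T.)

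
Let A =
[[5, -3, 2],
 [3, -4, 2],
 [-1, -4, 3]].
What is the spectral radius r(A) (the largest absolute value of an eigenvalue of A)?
r(A) ≈ 3.3796

The eigenvalues of A are the roots of its characteristic polynomial. With M = A (coefficients from the trace, the sum of principal 2x2 minors, and det A):
  p(λ) = det(λ I - M) = λ^3 - 4λ^2 + 2λ + 19.
No integer candidate from the rational root theorem (±divisors of 19) is a root, so the roots are irrational. The cubic discriminant is Δ = -7587 < 0, so there is one real root and a complex-conjugate pair. p(-2) = -9 and p(-1) = 12 have opposite signs, so a root lies in (-2, -1); Newton's method refines it to λ ≈ -1.6635. Dividing out (λ - (-1.6635)) leaves approximately λ^2 - 5.6635λ + 11.4215. For λ^2 - 5.6635λ + 11.4215 the discriminant is -13.6103. It is negative, so the remaining roots are the complex-conjugate pair λ ≈ 2.8318 ± 1.8446i. Their product equals the constant term, so |λ|^2 ≈ 11.4215 and |λ| ≈ 3.3796.
Thus the eigenvalues (to 4 decimals) are -1.6635 (modulus 1.6635); 2.8318 ± 1.8446i (modulus 3.3796). The spectral radius is the largest modulus: r(A) ≈ 3.3796. (Cross-check: r(A) ≤ ||A||_2 ≈ 8.6621; equality holds whenever A is normal, though it can also hold for some non-normal A.)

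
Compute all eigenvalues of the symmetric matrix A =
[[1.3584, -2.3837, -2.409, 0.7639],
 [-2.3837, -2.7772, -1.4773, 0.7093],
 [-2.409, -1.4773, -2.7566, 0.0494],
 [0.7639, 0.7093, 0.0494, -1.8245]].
sigma(A) ≈ {-6, -2, -1, 3}

A is real symmetric, so its spectrum consists of real eigenvalues. Expanding the characteristic polynomial of the displayed matrix gives
  det(λ I - A) = p(λ) = λ^4 + (6)λ^3 + (-7)λ^2 + (-48)λ + (-36).
Solving p(λ) = 0 yields eigenvalues ≈ -6, -2, -1, 3. (A is shown rounded to 4 decimals, so these recover the underlying integer eigenvalues to within that precision.)
Verification: the trace of A = -6 equals the sum of eigenvalues -6, and det(A) ≈ -35.9993 matches the eigenvalue product -36.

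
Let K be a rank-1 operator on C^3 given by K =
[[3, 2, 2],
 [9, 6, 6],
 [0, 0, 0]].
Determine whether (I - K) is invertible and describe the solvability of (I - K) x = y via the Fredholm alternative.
(I - K) is invertible (det(I - K) = -8 ≠ 0), so for every y in C^3 the equation (I - K) x = y has a unique solution.

K has rank 1, so it is an outer product K = u v^T: every row of K is a multiple of one row vector. Reading off the entries, u = (1, 3, 0) and v = (3, 2, 2) (row i of K equals u_i·v^T). A rank-one matrix u v^T satisfies K u = u (v·u) and kills the (2)-dimensional subspace v^⊥, so its characteristic polynomial is lambda^2 (lambda - v·u) with v·u = tr K = 9. Hence the eigenvalues of I - K are 1 (multiplicity 2) and 1 - (9) = -8, so det(I - K) = -8. (Direct check: I - K =
[[-2, -2, -2],
 [-9, -5, -6],
 [0, 0, 1]]
has determinant -8.) The finite-dimensional Fredholm alternative says: either (I - K) is invertible, or ker(I - K) ≠ {0} and then range(I - K) = ker((I - K)^*)^⊥, with dim ker(I - K) = dim ker((I - K)^*). Since det(I - K) ≠ 0, 1 is not an eigenvalue of K and ker(I - K) = {0}, so we are in the first case: for every y there is a unique x = (I - K)^(-1) y. Explicitly, by the Sherman–Morrison formula, (I - u v^T)^(-1) = I + u v^T/(1 - v·u), i.e. (I - K)^(-1) = I + K/(-8).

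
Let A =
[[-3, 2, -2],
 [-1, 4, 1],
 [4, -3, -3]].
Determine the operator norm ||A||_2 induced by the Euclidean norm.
||A||_2 ≈ 7.2712 (= sqrt(largest eigenvalue of A^T A))

||A||_2 = sigma_max(A) = sqrt(lambda_max(A^T A)). Form the symmetric matrix M = A^T A =
[[26, -22, -7],
 [-22, 29, 9],
 [-7, 9, 14]].
Its characteristic polynomial (trace, sum of principal 2x2 minors, determinant of M give the coefficients) is
  p(λ) = det(λ I - M) = λ^3 - 69λ^2 + 910λ - 3025.
No integer candidate from the rational root theorem (±divisors of 3025) is a root, so the roots are irrational. The cubic discriminant is Δ = 125189825 > 0, so there are three distinct real roots. p(5) = -75 and p(6) = 167 have opposite signs, so a root lies in (5, 6); Newton's method refines it to λ ≈ 5.2672. p(10) = 175 and p(11) = -33 have opposite signs, so a root lies in (10, 11); Newton's method refines it to λ ≈ 10.8625. p(52) = -1673 and p(53) = 261 have opposite signs, so a root lies in (52, 53); Newton's method refines it to λ ≈ 52.8702. Check (Vieta): the three roots sum to 69, matching tr M = 69.
So the eigenvalues of A^T A are ≈ 5.2672, 10.8625, 52.8702 (all ≥ 0, as they must be for A^T A). The largest is λ_max ≈ 52.8702, hence ||A||_2 = sqrt(λ_max) ≈ 7.2712.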